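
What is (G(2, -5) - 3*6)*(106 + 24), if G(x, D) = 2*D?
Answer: -3640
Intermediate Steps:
(G(2, -5) - 3*6)*(106 + 24) = (2*(-5) - 3*6)*(106 + 24) = (-10 - 18)*130 = -28*130 = -3640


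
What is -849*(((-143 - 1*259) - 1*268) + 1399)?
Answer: -618921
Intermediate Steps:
-849*(((-143 - 1*259) - 1*268) + 1399) = -849*(((-143 - 259) - 268) + 1399) = -849*((-402 - 268) + 1399) = -849*(-670 + 1399) = -849*729 = -618921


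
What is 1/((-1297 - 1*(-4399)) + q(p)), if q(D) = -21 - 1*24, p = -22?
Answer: 1/3057 ≈ 0.00032712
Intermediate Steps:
q(D) = -45 (q(D) = -21 - 24 = -45)
1/((-1297 - 1*(-4399)) + q(p)) = 1/((-1297 - 1*(-4399)) - 45) = 1/((-1297 + 4399) - 45) = 1/(3102 - 45) = 1/3057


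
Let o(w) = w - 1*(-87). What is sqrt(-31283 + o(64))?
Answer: 2*I*sqrt(7783) ≈ 176.44*I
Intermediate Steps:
o(w) = 87 + w (o(w) = w + 87 = 87 + w)
sqrt(-31283 + o(64)) = sqrt(-31283 + (87 + 64)) = sqrt(-31283 + 151) = sqrt(-31132) = 2*I*sqrt(7783)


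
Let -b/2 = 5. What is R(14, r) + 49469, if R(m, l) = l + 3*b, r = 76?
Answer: 49515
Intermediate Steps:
b = -10 (b = -2*5 = -10)
R(m, l) = -30 + l (R(m, l) = l + 3*(-10) = l - 30 = -30 + l)
R(14, r) + 49469 = (-30 + 76) + 49469 = 46 + 49469 = 49515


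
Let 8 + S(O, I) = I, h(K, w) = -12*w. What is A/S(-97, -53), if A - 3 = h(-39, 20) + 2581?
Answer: -2344/61 ≈ -38.426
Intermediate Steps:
S(O, I) = -8 + I
A = 2344 (A = 3 + (-12*20 + 2581) = 3 + (-240 + 2581) = 3 + 2341 = 2344)
A/S(-97, -53) = 2344/(-8 - 53) = 2344/(-61) = 2344*(-1/61) = -2344/61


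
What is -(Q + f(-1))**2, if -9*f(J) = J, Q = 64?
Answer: -332929/81 ≈ -4110.2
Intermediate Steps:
f(J) = -J/9
-(Q + f(-1))**2 = -(64 - 1/9*(-1))**2 = -(64 + 1/9)**2 = -(577/9)**2 = -1*332929/81 = -332929/81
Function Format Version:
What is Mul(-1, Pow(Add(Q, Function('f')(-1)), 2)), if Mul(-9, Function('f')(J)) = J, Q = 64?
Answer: Rational(-332929, 81) ≈ -4110.2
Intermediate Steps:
Function('f')(J) = Mul(Rational(-1, 9), J)
Mul(-1, Pow(Add(Q, Function('f')(-1)), 2)) = Mul(-1, Pow(Add(64, Mul(Rational(-1, 9), -1)), 2)) = Mul(-1, Pow(Add(64, Rational(1, 9)), 2)) = Mul(-1, Pow(Rational(577, 9), 2)) = Mul(-1, Rational(332929, 81)) = Rational(-332929, 81)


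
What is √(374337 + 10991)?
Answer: 4*√24083 ≈ 620.75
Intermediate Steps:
√(374337 + 10991) = √385328 = 4*√24083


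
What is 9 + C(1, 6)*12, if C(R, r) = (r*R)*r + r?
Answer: 513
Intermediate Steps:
C(R, r) = r + R*r**2 (C(R, r) = (R*r)*r + r = R*r**2 + r = r + R*r**2)
9 + C(1, 6)*12 = 9 + (6*(1 + 1*6))*12 = 9 + (6*(1 + 6))*12 = 9 + (6*7)*12 = 9 + 42*12 = 9 + 504 = 513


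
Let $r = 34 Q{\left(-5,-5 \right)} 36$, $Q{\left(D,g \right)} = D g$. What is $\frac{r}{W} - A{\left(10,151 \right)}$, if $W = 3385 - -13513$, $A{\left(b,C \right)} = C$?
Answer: $- \frac{74147}{497} \approx -149.19$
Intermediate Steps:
$W = 16898$ ($W = 3385 + 13513 = 16898$)
$r = 30600$ ($r = 34 \left(\left(-5\right) \left(-5\right)\right) 36 = 34 \cdot 25 \cdot 36 = 850 \cdot 36 = 30600$)
$\frac{r}{W} - A{\left(10,151 \right)} = \frac{30600}{16898} - 151 = 30600 \cdot \frac{1}{16898} - 151 = \frac{900}{497} - 151 = - \frac{74147}{497}$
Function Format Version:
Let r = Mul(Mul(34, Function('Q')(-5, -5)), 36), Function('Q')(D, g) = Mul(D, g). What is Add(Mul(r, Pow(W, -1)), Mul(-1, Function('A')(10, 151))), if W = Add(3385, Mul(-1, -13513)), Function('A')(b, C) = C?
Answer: Rational(-74147, 497) ≈ -149.19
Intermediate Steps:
W = 16898 (W = Add(3385, 13513) = 16898)
r = 30600 (r = Mul(Mul(34, Mul(-5, -5)), 36) = Mul(Mul(34, 25), 36) = Mul(850, 36) = 30600)
Add(Mul(r, Pow(W, -1)), Mul(-1, Function('A')(10, 151))) = Add(Mul(30600, Pow(16898, -1)), Mul(-1, 151)) = Add(Mul(30600, Rational(1, 16898)), -151) = Add(Rational(900, 497), -151) = Rational(-74147, 497)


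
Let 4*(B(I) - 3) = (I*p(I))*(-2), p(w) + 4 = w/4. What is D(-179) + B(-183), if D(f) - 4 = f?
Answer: -37793/8 ≈ -4724.1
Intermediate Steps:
p(w) = -4 + w/4
B(I) = 3 - I*(-4 + I/4)/2 (B(I) = 3 + ((I*(-4 + I/4))*(-2))/4 = 3 + (-2*I*(-4 + I/4))/4 = 3 - I*(-4 + I/4)/2)
D(f) = 4 + f
D(-179) + B(-183) = (4 - 179) + (3 - ⅛*(-183)*(-16 - 183)) = -175 + (3 - ⅛*(-183)*(-199)) = -175 + (3 - 36417/8) = -175 - 36393/8 = -37793/8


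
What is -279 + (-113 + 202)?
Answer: -190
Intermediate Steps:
-279 + (-113 + 202) = -279 + 89 = -190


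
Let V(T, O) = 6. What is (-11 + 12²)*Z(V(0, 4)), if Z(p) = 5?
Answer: 665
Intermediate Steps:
(-11 + 12²)*Z(V(0, 4)) = (-11 + 12²)*5 = (-11 + 144)*5 = 133*5 = 665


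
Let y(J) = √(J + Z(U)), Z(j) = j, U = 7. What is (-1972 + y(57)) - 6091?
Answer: -8055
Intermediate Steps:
y(J) = √(7 + J) (y(J) = √(J + 7) = √(7 + J))
(-1972 + y(57)) - 6091 = (-1972 + √(7 + 57)) - 6091 = (-1972 + √64) - 6091 = (-1972 + 8) - 6091 = -1964 - 6091 = -8055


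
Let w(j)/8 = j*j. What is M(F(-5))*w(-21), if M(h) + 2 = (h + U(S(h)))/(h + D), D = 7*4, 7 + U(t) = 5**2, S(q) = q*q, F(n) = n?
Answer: -116424/23 ≈ -5061.9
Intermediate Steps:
S(q) = q**2
U(t) = 18 (U(t) = -7 + 5**2 = -7 + 25 = 18)
D = 28
w(j) = 8*j**2 (w(j) = 8*(j*j) = 8*j**2)
M(h) = -2 + (18 + h)/(28 + h) (M(h) = -2 + (h + 18)/(h + 28) = -2 + (18 + h)/(28 + h))
M(F(-5))*w(-21) = ((-38 - 1*(-5))/(28 - 5))*(8*(-21)**2) = ((-38 + 5)/23)*(8*441) = ((1/23)*(-33))*3528 = -33/23*3528 = -116424/23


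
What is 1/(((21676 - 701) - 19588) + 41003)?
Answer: 1/42390 ≈ 2.3590e-5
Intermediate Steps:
1/(((21676 - 701) - 19588) + 41003) = 1/((20975 - 19588) + 41003) = 1/(1387 + 41003) = 1/42390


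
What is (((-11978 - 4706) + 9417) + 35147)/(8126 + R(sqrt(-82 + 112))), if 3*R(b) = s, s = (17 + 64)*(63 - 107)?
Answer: 13940/3469 ≈ 4.0184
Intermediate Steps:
s = -3564 (s = 81*(-44) = -3564)
R(b) = -1188 (R(b) = (1/3)*(-3564) = -1188)
(((-11978 - 4706) + 9417) + 35147)/(8126 + R(sqrt(-82 + 112))) = (((-11978 - 4706) + 9417) + 35147)/(8126 - 1188) = ((-16684 + 9417) + 35147)/6938 = (-7267 + 35147)*(1/6938) = 27880*(1/6938) = 13940/3469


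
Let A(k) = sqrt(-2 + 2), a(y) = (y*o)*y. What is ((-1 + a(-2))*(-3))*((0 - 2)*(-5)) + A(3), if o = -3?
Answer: 390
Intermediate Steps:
a(y) = -3*y**2 (a(y) = (y*(-3))*y = (-3*y)*y = -3*y**2)
A(k) = 0 (A(k) = sqrt(0) = 0)
((-1 + a(-2))*(-3))*((0 - 2)*(-5)) + A(3) = ((-1 - 3*(-2)**2)*(-3))*((0 - 2)*(-5)) + 0 = ((-1 - 3*4)*(-3))*(-2*(-5)) + 0 = ((-1 - 12)*(-3))*10 + 0 = -13*(-3)*10 + 0 = 39*10 + 0 = 390 + 0 = 390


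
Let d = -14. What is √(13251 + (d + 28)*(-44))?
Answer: 19*√35 ≈ 112.41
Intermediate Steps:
√(13251 + (d + 28)*(-44)) = √(13251 + (-14 + 28)*(-44)) = √(13251 + 14*(-44)) = √(13251 - 616) = √12635 = 19*√35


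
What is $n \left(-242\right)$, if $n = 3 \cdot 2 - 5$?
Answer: $-242$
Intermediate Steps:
$n = 1$ ($n = 6 - 5 = 1$)
$n \left(-242\right) = 1 \left(-242\right) = -242$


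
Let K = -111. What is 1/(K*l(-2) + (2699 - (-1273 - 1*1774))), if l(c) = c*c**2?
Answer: 1/6634 ≈ 0.00015074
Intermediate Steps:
l(c) = c**3
1/(K*l(-2) + (2699 - (-1273 - 1*1774))) = 1/(-111*(-2)**3 + (2699 - (-1273 - 1*1774))) = 1/(-111*(-8) + (2699 - (-1273 - 1774))) = 1/(888 + (2699 - 1*(-3047))) = 1/(888 + (2699 + 3047)) = 1/(888 + 5746) = 1/6634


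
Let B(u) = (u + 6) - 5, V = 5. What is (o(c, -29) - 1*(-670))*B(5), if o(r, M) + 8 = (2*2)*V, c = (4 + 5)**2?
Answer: 4092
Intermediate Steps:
c = 81 (c = 9**2 = 81)
B(u) = 1 + u (B(u) = (6 + u) - 5 = 1 + u)
o(r, M) = 12 (o(r, M) = -8 + (2*2)*5 = -8 + 4*5 = -8 + 20 = 12)
(o(c, -29) - 1*(-670))*B(5) = (12 - 1*(-670))*(1 + 5) = (12 + 670)*6 = 682*6 = 4092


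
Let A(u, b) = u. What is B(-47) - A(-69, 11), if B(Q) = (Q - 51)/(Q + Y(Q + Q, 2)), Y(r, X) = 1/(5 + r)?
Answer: 148709/2092 ≈ 71.085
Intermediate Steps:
B(Q) = (-51 + Q)/(Q + 1/(5 + 2*Q)) (B(Q) = (Q - 51)/(Q + 1/(5 + (Q + Q))) = (-51 + Q)/(Q + 1/(5 + 2*Q)))
B(-47) - A(-69, 11) = (-51 - 47)*(5 + 2*(-47))/(1 - 47*(5 + 2*(-47))) - 1*(-69) = -98*(5 - 94)/(1 - 47*(5 - 94)) + 69 = -98*(-89)/(1 - 47*(-89)) + 69 = -98*(-89)/(1 + 4183) + 69 = -98*(-89)/4184 + 69 = (1/4184)*(-98)*(-89) + 69 = 4361/2092 + 69 = 148709/2092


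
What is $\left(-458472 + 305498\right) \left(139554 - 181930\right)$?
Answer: $6482426224$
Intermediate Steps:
$\left(-458472 + 305498\right) \left(139554 - 181930\right) = \left(-152974\right) \left(-42376\right) = 6482426224$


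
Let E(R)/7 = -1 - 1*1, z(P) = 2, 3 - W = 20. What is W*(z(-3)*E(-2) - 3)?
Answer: 527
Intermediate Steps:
W = -17 (W = 3 - 1*20 = 3 - 20 = -17)
E(R) = -14 (E(R) = 7*(-1 - 1*1) = 7*(-1 - 1) = 7*(-2) = -14)
W*(z(-3)*E(-2) - 3) = -17*(2*(-14) - 3) = -17*(-28 - 3) = -17*(-31) = 527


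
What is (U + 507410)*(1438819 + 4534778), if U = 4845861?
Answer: 31978283585787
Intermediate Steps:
(U + 507410)*(1438819 + 4534778) = (4845861 + 507410)*(1438819 + 4534778) = 5353271*5973597 = 31978283585787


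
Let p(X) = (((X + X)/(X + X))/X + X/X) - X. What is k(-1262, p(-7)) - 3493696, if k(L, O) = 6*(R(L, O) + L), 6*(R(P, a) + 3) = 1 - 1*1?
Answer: -3501286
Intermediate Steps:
R(P, a) = -3 (R(P, a) = -3 + (1 - 1*1)/6 = -3 + (1 - 1)/6 = -3 + (⅙)*0 = -3 + 0 = -3)
p(X) = 1 + 1/X - X (p(X) = (((2*X)/((2*X)))/X + 1) - X = (((2*X)*(1/(2*X)))/X + 1) - X = (1/X + 1) - X = (1 + 1/X) - X = 1 + 1/X - X)
k(L, O) = -18 + 6*L (k(L, O) = 6*(-3 + L) = -18 + 6*L)
k(-1262, p(-7)) - 3493696 = (-18 + 6*(-1262)) - 3493696 = (-18 - 7572) - 3493696 = -7590 - 3493696 = -3501286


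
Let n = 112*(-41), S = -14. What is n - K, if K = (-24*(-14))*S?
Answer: 112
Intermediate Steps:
K = -4704 (K = -24*(-14)*(-14) = 336*(-14) = -4704)
n = -4592
n - K = -4592 - 1*(-4704) = -4592 + 4704 = 112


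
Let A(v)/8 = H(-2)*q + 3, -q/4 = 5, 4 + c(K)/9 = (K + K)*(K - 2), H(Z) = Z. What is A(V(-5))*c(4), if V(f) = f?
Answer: 37152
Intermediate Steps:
c(K) = -36 + 18*K*(-2 + K) (c(K) = -36 + 9*((K + K)*(K - 2)) = -36 + 9*((2*K)*(-2 + K)) = -36 + 9*(2*K*(-2 + K)) = -36 + 18*K*(-2 + K))
q = -20 (q = -4*5 = -20)
A(v) = 344 (A(v) = 8*(-2*(-20) + 3) = 8*(40 + 3) = 8*43 = 344)
A(V(-5))*c(4) = 344*(-36 - 36*4 + 18*4**2) = 344*(-36 - 144 + 18*16) = 344*(-36 - 144 + 288) = 344*108 = 37152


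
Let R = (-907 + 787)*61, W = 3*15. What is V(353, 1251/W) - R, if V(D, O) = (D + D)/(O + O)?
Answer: 1019245/139 ≈ 7332.7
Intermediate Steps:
W = 45
V(D, O) = D/O (V(D, O) = (2*D)/((2*O)) = (2*D)*(1/(2*O)) = D/O)
R = -7320 (R = -120*61 = -7320)
V(353, 1251/W) - R = 353/((1251/45)) - 1*(-7320) = 353/((1251*(1/45))) + 7320 = 353/(139/5) + 7320 = 353*(5/139) + 7320 = 1765/139 + 7320 = 1019245/139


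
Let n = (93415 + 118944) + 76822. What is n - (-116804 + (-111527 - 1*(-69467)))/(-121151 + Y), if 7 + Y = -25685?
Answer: 42464046719/146843 ≈ 2.8918e+5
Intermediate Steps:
Y = -25692 (Y = -7 - 25685 = -25692)
n = 289181 (n = 212359 + 76822 = 289181)
n - (-116804 + (-111527 - 1*(-69467)))/(-121151 + Y) = 289181 - (-116804 + (-111527 - 1*(-69467)))/(-121151 - 25692) = 289181 - (-116804 + (-111527 + 69467))/(-146843) = 289181 - (-116804 - 42060)*(-1)/146843 = 289181 - (-158864)*(-1)/146843 = 289181 - 1*158864/146843 = 289181 - 158864/146843 = 42464046719/146843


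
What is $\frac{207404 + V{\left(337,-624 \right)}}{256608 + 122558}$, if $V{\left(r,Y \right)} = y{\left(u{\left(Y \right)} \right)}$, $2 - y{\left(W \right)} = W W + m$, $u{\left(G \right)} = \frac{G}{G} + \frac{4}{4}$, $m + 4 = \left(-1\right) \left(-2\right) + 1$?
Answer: $\frac{207403}{379166} \approx 0.547$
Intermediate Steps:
$m = -1$ ($m = -4 + \left(\left(-1\right) \left(-2\right) + 1\right) = -4 + \left(2 + 1\right) = -4 + 3 = -1$)
$u{\left(G \right)} = 2$ ($u{\left(G \right)} = 1 + 4 \cdot \frac{1}{4} = 1 + 1 = 2$)
$y{\left(W \right)} = 3 - W^{2}$ ($y{\left(W \right)} = 2 - \left(W W - 1\right) = 2 - \left(W^{2} - 1\right) = 2 - \left(-1 + W^{2}\right) = 3 - W^{2}$)
$V{\left(r,Y \right)} = -1$ ($V{\left(r,Y \right)} = 3 - 2^{2} = 3 - 4 = -1$)
$\frac{207404 + V{\left(337,-624 \right)}}{256608 + 122558} = \frac{207404 - 1}{256608 + 122558} = \frac{207403}{379166}$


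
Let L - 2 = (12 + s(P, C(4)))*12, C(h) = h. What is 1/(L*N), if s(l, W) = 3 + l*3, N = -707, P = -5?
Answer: -1/1414 ≈ -0.00070721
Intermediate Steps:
s(l, W) = 3 + 3*l
L = 2 (L = 2 + (12 + (3 + 3*(-5)))*12 = 2 + (12 + (3 - 15))*12 = 2 + (12 - 12)*12 = 2 + 0*12 = 2 + 0 = 2)
1/(L*N) = 1/(2*(-707)) = 1/(-1414) = -1/1414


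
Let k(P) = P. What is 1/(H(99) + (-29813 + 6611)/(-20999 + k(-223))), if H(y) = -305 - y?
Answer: -1179/475027 ≈ -0.0024820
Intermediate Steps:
1/(H(99) + (-29813 + 6611)/(-20999 + k(-223))) = 1/((-305 - 1*99) + (-29813 + 6611)/(-20999 - 223)) = 1/((-305 - 99) - 23202/(-21222)) = 1/(-404 - 23202*(-1/21222)) = 1/(-404 + 1289/1179) = 1/(-475027/1179) = -1179/475027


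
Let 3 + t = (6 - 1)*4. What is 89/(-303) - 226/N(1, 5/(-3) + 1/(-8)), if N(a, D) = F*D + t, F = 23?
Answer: 1591763/176043 ≈ 9.0419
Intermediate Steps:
t = 17 (t = -3 + (6 - 1)*4 = -3 + 5*4 = -3 + 20 = 17)
N(a, D) = 17 + 23*D (N(a, D) = 23*D + 17 = 17 + 23*D)
89/(-303) - 226/N(1, 5/(-3) + 1/(-8)) = 89/(-303) - 226/(17 + 23*(5/(-3) + 1/(-8))) = 89*(-1/303) - 226/(17 + 23*(5*(-1/3) + 1*(-1/8))) = -89/303 - 226/(17 + 23*(-5/3 - 1/8)) = -89/303 - 226/(17 + 23*(-43/24)) = -89/303 - 226/(17 - 989/24) = -89/303 - 226/(-581/24) = -89/303 - 226*(-24/581) = -89/303 + 5424/581 = 1591763/176043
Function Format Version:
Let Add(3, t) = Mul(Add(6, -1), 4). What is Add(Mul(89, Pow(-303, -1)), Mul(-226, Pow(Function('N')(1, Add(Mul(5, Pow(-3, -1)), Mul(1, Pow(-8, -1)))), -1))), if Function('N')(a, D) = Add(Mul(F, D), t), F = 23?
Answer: Rational(1591763, 176043) ≈ 9.0419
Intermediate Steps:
t = 17 (t = Add(-3, Mul(Add(6, -1), 4)) = Add(-3, Mul(5, 4)) = Add(-3, 20) = 17)
Function('N')(a, D) = Add(17, Mul(23, D)) (Function('N')(a, D) = Add(Mul(23, D), 17) = Add(17, Mul(23, D)))
Add(Mul(89, Pow(-303, -1)), Mul(-226, Pow(Function('N')(1, Add(Mul(5, Pow(-3, -1)), Mul(1, Pow(-8, -1)))), -1))) = Add(Mul(89, Pow(-303, -1)), Mul(-226, Pow(Add(17, Mul(23, Add(Mul(5, Pow(-3, -1)), Mul(1, Pow(-8, -1))))), -1))) = Add(Mul(89, Rational(-1, 303)), Mul(-226, Pow(Add(17, Mul(23, Add(Mul(5, Rational(-1, 3)), Mul(1, Rational(-1, 8))))), -1))) = Add(Rational(-89, 303), Mul(-226, Pow(Add(17, Mul(23, Add(Rational(-5, 3), Rational(-1, 8)))), -1))) = Add(Rational(-89, 303), Mul(-226, Pow(Add(17, Mul(23, Rational(-43, 24))), -1))) = Add(Rational(-89, 303), Mul(-226, Pow(Add(17, Rational(-989, 24)), -1))) = Add(Rational(-89, 303), Mul(-226, Pow(Rational(-581, 24), -1))) = Add(Rational(-89, 303), Mul(-226, Rational(-24, 581))) = Add(Rational(-89, 303), Rational(5424, 581)) = Rational(1591763, 176043)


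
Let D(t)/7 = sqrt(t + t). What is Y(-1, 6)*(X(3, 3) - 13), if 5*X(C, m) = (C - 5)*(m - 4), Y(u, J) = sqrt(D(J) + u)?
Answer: -63*sqrt(-1 + 14*sqrt(3))/5 ≈ -60.753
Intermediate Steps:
D(t) = 7*sqrt(2)*sqrt(t) (D(t) = 7*sqrt(t + t) = 7*sqrt(2*t) = 7*(sqrt(2)*sqrt(t)) = 7*sqrt(2)*sqrt(t))
Y(u, J) = sqrt(u + 7*sqrt(2)*sqrt(J)) (Y(u, J) = sqrt(7*sqrt(2)*sqrt(J) + u) = sqrt(u + 7*sqrt(2)*sqrt(J)))
X(C, m) = (-5 + C)*(-4 + m)/5 (X(C, m) = ((C - 5)*(m - 4))/5 = ((-5 + C)*(-4 + m))/5 = (-5 + C)*(-4 + m)/5)
Y(-1, 6)*(X(3, 3) - 13) = sqrt(-1 + 7*sqrt(2)*sqrt(6))*((4 - 1*3 - 4/5*3 + (1/5)*3*3) - 13) = sqrt(-1 + 14*sqrt(3))*((4 - 3 - 12/5 + 9/5) - 13) = sqrt(-1 + 14*sqrt(3))*(2/5 - 13) = sqrt(-1 + 14*sqrt(3))*(-63/5) = -63*sqrt(-1 + 14*sqrt(3))/5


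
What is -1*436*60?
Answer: -26160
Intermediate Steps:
-1*436*60 = -436*60 = -26160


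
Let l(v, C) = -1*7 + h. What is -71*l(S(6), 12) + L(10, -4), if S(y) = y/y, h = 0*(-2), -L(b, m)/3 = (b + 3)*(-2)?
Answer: 575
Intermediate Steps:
L(b, m) = 18 + 6*b (L(b, m) = -3*(b + 3)*(-2) = -3*(3 + b)*(-2) = -3*(-6 - 2*b) = 18 + 6*b)
h = 0
S(y) = 1
l(v, C) = -7 (l(v, C) = -1*7 + 0 = -7 + 0 = -7)
-71*l(S(6), 12) + L(10, -4) = -71*(-7) + (18 + 6*10) = 497 + (18 + 60) = 497 + 78 = 575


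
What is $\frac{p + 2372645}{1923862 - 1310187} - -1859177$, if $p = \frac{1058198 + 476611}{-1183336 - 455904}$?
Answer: $\frac{1870262712773493991}{1005960607000} \approx 1.8592 \cdot 10^{6}$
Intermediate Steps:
$p = - \frac{1534809}{1639240}$ ($p = \frac{1534809}{-1639240} = 1534809 \left(- \frac{1}{1639240}\right) = - \frac{1534809}{1639240} \approx -0.93629$)
$\frac{p + 2372645}{1923862 - 1310187} - -1859177 = \frac{- \frac{1534809}{1639240} + 2372645}{1923862 - 1310187} - -1859177 = \frac{3889333054991}{1639240 \cdot 613675} + 1859177 = \frac{3889333054991}{1639240} \cdot \frac{1}{613675} + 1859177 = \frac{3889333054991}{1005960607000} + 1859177 = \frac{1870262712773493991}{1005960607000}$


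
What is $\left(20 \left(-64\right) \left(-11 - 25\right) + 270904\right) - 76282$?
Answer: $240702$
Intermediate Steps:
$\left(20 \left(-64\right) \left(-11 - 25\right) + 270904\right) - 76282 = \left(\left(-1280\right) \left(-36\right) + 270904\right) - 76282 = \left(46080 + 270904\right) - 76282 = 316984 - 76282 = 240702$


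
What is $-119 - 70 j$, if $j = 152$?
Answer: $-10759$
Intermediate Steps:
$-119 - 70 j = -119 - 10640 = -10759$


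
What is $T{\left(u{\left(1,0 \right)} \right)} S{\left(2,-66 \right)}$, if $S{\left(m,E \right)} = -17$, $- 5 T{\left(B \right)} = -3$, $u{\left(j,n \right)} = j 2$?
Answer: $- \frac{51}{5} \approx -10.2$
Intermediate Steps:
$u{\left(j,n \right)} = 2 j$
$T{\left(B \right)} = \frac{3}{5}$ ($T{\left(B \right)} = \left(- \frac{1}{5}\right) \left(-3\right) = \frac{3}{5}$)
$T{\left(u{\left(1,0 \right)} \right)} S{\left(2,-66 \right)} = \frac{3}{5} \left(-17\right) = - \frac{51}{5}$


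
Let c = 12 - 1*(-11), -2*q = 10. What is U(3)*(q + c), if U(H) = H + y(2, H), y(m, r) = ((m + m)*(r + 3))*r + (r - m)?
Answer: 1368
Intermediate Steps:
q = -5 (q = -½*10 = -5)
c = 23 (c = 12 + 11 = 23)
y(m, r) = r - m + 2*m*r*(3 + r) (y(m, r) = ((2*m)*(3 + r))*r + (r - m) = (2*m*(3 + r))*r + (r - m) = 2*m*r*(3 + r) + (r - m) = r - m + 2*m*r*(3 + r))
U(H) = -2 + 4*H² + 14*H (U(H) = H + (H - 1*2 + 2*2*H² + 6*2*H) = H + (H - 2 + 4*H² + 12*H) = H + (-2 + 4*H² + 13*H) = -2 + 4*H² + 14*H)
U(3)*(q + c) = (-2 + 4*3² + 14*3)*(-5 + 23) = (-2 + 4*9 + 42)*18 = (-2 + 36 + 42)*18 = 76*18 = 1368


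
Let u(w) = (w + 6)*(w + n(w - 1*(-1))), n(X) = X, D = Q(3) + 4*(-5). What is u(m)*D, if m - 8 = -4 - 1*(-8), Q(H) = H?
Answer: -7650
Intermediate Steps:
D = -17 (D = 3 + 4*(-5) = 3 - 20 = -17)
m = 12 (m = 8 + (-4 - 1*(-8)) = 8 + (-4 + 8) = 8 + 4 = 12)
u(w) = (1 + 2*w)*(6 + w) (u(w) = (w + 6)*(w + (w - 1*(-1))) = (6 + w)*(w + (w + 1)) = (6 + w)*(w + (1 + w)) = (6 + w)*(1 + 2*w) = (1 + 2*w)*(6 + w))
u(m)*D = (6 + 2*12² + 13*12)*(-17) = (6 + 2*144 + 156)*(-17) = (6 + 288 + 156)*(-17) = 450*(-17) = -7650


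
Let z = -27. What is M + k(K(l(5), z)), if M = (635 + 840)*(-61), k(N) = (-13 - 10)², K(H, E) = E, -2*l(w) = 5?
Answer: -89446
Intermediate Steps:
l(w) = -5/2 (l(w) = -½*5 = -5/2)
k(N) = 529 (k(N) = (-23)² = 529)
M = -89975 (M = 1475*(-61) = -89975)
M + k(K(l(5), z)) = -89975 + 529 = -89446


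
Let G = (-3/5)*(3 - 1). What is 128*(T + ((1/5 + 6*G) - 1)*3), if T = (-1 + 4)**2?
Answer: -1920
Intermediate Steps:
T = 9 (T = 3**2 = 9)
G = -6/5 (G = -3*1/5*2 = -3/5*2 = -6/5 ≈ -1.2000)
128*(T + ((1/5 + 6*G) - 1)*3) = 128*(9 + ((1/5 + 6*(-6/5)) - 1)*3) = 128*(9 + ((1/5 - 36/5) - 1)*3) = 128*(9 + (-7 - 1)*3) = 128*(9 - 8*3) = 128*(9 - 24) = 128*(-15) = -1920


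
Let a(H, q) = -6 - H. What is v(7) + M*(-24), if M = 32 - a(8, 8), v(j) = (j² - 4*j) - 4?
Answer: -1087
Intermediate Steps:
v(j) = -4 + j² - 4*j
M = 46 (M = 32 - (-6 - 1*8) = 32 - (-6 - 8) = 32 - 1*(-14) = 32 + 14 = 46)
v(7) + M*(-24) = (-4 + 7² - 4*7) + 46*(-24) = (-4 + 49 - 28) - 1104 = 17 - 1104 = -1087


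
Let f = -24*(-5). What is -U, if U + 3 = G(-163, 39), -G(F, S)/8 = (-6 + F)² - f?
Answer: 227531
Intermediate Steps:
f = 120
G(F, S) = 960 - 8*(-6 + F)² (G(F, S) = -8*((-6 + F)² - 1*120) = -8*((-6 + F)² - 120) = -8*(-120 + (-6 + F)²) = 960 - 8*(-6 + F)²)
U = -227531 (U = -3 + (960 - 8*(-6 - 163)²) = -3 + (960 - 8*(-169)²) = -3 + (960 - 8*28561) = -3 + (960 - 228488) = -3 - 227528 = -227531)
-U = -1*(-227531) = 227531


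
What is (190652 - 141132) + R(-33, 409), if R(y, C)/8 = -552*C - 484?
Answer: -1760496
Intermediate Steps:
R(y, C) = -3872 - 4416*C (R(y, C) = 8*(-552*C - 484) = 8*(-484 - 552*C) = -3872 - 4416*C)
(190652 - 141132) + R(-33, 409) = (190652 - 141132) + (-3872 - 4416*409) = 49520 + (-3872 - 1806144) = 49520 - 1810016 = -1760496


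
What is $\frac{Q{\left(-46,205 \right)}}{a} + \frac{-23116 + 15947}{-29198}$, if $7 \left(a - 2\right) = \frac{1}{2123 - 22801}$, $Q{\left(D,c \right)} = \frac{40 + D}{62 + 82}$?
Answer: $\frac{11395592447}{50715349308} \approx 0.2247$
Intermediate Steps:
$Q{\left(D,c \right)} = \frac{5}{18} + \frac{D}{144}$ ($Q{\left(D,c \right)} = \frac{40 + D}{144} = \left(40 + D\right) \frac{1}{144} = \frac{5}{18} + \frac{D}{144}$)
$a = \frac{289491}{144746}$ ($a = 2 + \frac{1}{7 \left(2123 - 22801\right)} = 2 + \frac{1}{7 \left(-20678\right)} = 2 + \frac{1}{7} \left(- \frac{1}{20678}\right) = 2 - \frac{1}{144746} = \frac{289491}{144746} \approx 2.0$)
$\frac{Q{\left(-46,205 \right)}}{a} + \frac{-23116 + 15947}{-29198} = \frac{\frac{5}{18} + \frac{1}{144} \left(-46\right)}{\frac{289491}{144746}} + \frac{-23116 + 15947}{-29198} = \left(\frac{5}{18} - \frac{23}{72}\right) \frac{144746}{289491} - - \frac{7169}{29198} = \left(- \frac{1}{24}\right) \frac{144746}{289491} + \frac{7169}{29198} = - \frac{72373}{3473892} + \frac{7169}{29198} = \frac{11395592447}{50715349308}$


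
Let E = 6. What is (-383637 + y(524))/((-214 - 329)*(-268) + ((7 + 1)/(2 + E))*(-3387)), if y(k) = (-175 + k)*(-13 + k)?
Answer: -205298/142137 ≈ -1.4444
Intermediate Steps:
(-383637 + y(524))/((-214 - 329)*(-268) + ((7 + 1)/(2 + E))*(-3387)) = (-383637 + (2275 + 524² - 188*524))/((-214 - 329)*(-268) + ((7 + 1)/(2 + 6))*(-3387)) = (-383637 + (2275 + 274576 - 98512))/(-543*(-268) + (8/8)*(-3387)) = (-383637 + 178339)/(145524 + (8*(⅛))*(-3387)) = -205298/(145524 + 1*(-3387)) = -205298/(145524 - 3387) = -205298/142137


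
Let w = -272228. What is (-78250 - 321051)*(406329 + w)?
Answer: -53546663401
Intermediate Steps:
(-78250 - 321051)*(406329 + w) = (-78250 - 321051)*(406329 - 272228) = -399301*134101 = -53546663401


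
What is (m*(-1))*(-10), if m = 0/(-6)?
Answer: 0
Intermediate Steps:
m = 0 (m = 0*(-⅙) = 0)
(m*(-1))*(-10) = (0*(-1))*(-10) = 0*(-10) = 0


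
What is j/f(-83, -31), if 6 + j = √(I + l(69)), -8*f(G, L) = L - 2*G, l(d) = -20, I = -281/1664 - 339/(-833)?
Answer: 16/45 - I*√12107359914/417690 ≈ 0.35556 - 0.26343*I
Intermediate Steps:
I = 330023/1386112 (I = -281*1/1664 - 339*(-1/833) = -281/1664 + 339/833 = 330023/1386112 ≈ 0.23809)
f(G, L) = -L/8 + G/4 (f(G, L) = -(L - 2*G)/8 = -L/8 + G/4)
j = -6 + I*√12107359914/24752 (j = -6 + √(330023/1386112 - 20) = -6 + √(-27392217/1386112) = -6 + I*√12107359914/24752 ≈ -6.0 + 4.4454*I)
j/f(-83, -31) = (-6 + I*√12107359914/24752)/(-⅛*(-31) + (¼)*(-83)) = (-6 + I*√12107359914/24752)/(31/8 - 83/4) = (-6 + I*√12107359914/24752)/(-135/8) = (-6 + I*√12107359914/24752)*(-8/135) = 16/45 - I*√12107359914/417690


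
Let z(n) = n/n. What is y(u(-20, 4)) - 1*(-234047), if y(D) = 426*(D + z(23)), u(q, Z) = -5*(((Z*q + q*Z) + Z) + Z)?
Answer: 558233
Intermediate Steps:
z(n) = 1
u(q, Z) = -10*Z - 10*Z*q (u(q, Z) = -5*(((Z*q + Z*q) + Z) + Z) = -5*((2*Z*q + Z) + Z) = -5*((Z + 2*Z*q) + Z) = -5*(2*Z + 2*Z*q) = -10*Z - 10*Z*q)
y(D) = 426 + 426*D (y(D) = 426*(D + 1) = 426*(1 + D) = 426 + 426*D)
y(u(-20, 4)) - 1*(-234047) = (426 + 426*(-10*4*(1 - 20))) - 1*(-234047) = (426 + 426*(-10*4*(-19))) + 234047 = (426 + 426*760) + 234047 = (426 + 323760) + 234047 = 324186 + 234047 = 558233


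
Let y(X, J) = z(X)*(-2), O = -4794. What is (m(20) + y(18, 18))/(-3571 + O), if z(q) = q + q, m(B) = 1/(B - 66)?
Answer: 3313/384790 ≈ 0.0086099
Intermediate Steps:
m(B) = 1/(-66 + B)
z(q) = 2*q
y(X, J) = -4*X (y(X, J) = (2*X)*(-2) = -4*X)
(m(20) + y(18, 18))/(-3571 + O) = (1/(-66 + 20) - 4*18)/(-3571 - 4794) = (1/(-46) - 72)/(-8365) = (-1/46 - 72)*(-1/8365) = -3313/46*(-1/8365) = 3313/384790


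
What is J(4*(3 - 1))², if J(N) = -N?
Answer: 64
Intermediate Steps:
J(4*(3 - 1))² = (-4*(3 - 1))² = (-4*2)² = (-1*8)² = (-8)² = 64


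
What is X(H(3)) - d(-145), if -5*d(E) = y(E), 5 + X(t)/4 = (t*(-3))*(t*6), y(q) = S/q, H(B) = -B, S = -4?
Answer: -484296/725 ≈ -667.99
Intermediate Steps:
y(q) = -4/q
X(t) = -20 - 72*t² (X(t) = -20 + 4*((t*(-3))*(t*6)) = -20 + 4*((-3*t)*(6*t)) = -20 + 4*(-18*t²) = -20 - 72*t²)
d(E) = 4/(5*E) (d(E) = -(-4)/(5*E) = 4/(5*E))
X(H(3)) - d(-145) = (-20 - 72*(-1*3)²) - 4/(5*(-145)) = (-20 - 72*(-3)²) - 4*(-1)/(5*145) = (-20 - 72*9) - 1*(-4/725) = (-20 - 648) + 4/725 = -668 + 4/725 = -484296/725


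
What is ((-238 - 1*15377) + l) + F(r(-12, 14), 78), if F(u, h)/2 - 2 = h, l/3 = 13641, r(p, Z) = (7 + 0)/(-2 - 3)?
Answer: 25468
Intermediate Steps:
r(p, Z) = -7/5 (r(p, Z) = 7/(-5) = 7*(-⅕) = -7/5)
l = 40923 (l = 3*13641 = 40923)
F(u, h) = 4 + 2*h
((-238 - 1*15377) + l) + F(r(-12, 14), 78) = ((-238 - 1*15377) + 40923) + (4 + 2*78) = ((-238 - 15377) + 40923) + (4 + 156) = (-15615 + 40923) + 160 = 25308 + 160 = 25468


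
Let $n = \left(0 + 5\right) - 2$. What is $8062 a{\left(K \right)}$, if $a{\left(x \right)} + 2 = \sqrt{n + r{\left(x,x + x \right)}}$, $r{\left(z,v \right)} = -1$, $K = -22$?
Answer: $-16124 + 8062 \sqrt{2} \approx -4722.6$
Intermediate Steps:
$n = 3$ ($n = 5 - 2 = 3$)
$a{\left(x \right)} = -2 + \sqrt{2}$ ($a{\left(x \right)} = -2 + \sqrt{3 - 1} = -2 + \sqrt{2}$)
$8062 a{\left(K \right)} = 8062 \left(-2 + \sqrt{2}\right) = -16124 + 8062 \sqrt{2}$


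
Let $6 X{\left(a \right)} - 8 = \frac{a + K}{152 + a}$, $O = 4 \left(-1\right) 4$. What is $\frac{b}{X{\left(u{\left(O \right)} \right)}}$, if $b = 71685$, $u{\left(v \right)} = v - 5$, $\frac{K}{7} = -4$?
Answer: $\frac{2086830}{37} \approx 56401.0$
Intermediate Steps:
$K = -28$ ($K = 7 \left(-4\right) = -28$)
$O = -16$ ($O = \left(-4\right) 4 = -16$)
$u{\left(v \right)} = -5 + v$
$X{\left(a \right)} = \frac{4}{3} + \frac{-28 + a}{6 \left(152 + a\right)}$ ($X{\left(a \right)} = \frac{4}{3} + \frac{\left(a - 28\right) \frac{1}{152 + a}}{6} = \frac{4}{3} + \frac{\left(-28 + a\right) \frac{1}{152 + a}}{6} = \frac{4}{3} + \frac{\frac{1}{152 + a} \left(-28 + a\right)}{6} = \frac{4}{3} + \frac{-28 + a}{6 \left(152 + a\right)}$)
$\frac{b}{X{\left(u{\left(O \right)} \right)}} = \frac{71685}{\frac{3}{2} \frac{1}{152 - 21} \left(132 - 21\right)} = \frac{71685}{\frac{3}{2} \cdot \frac{1}{131} \cdot 111} = \frac{71685}{\frac{333}{262}} = 71685 \cdot \frac{262}{333} = \frac{2086830}{37}$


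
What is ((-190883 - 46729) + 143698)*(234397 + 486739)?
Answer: -67724766304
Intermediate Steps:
((-190883 - 46729) + 143698)*(234397 + 486739) = (-237612 + 143698)*721136 = -93914*721136 = -67724766304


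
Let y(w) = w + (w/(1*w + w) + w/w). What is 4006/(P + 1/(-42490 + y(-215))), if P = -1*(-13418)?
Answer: 171070221/572995562 ≈ 0.29855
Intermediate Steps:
y(w) = 3/2 + w (y(w) = w + (w/(w + w) + 1) = w + (w/((2*w)) + 1) = w + (w*(1/(2*w)) + 1) = w + (½ + 1) = w + 3/2 = 3/2 + w)
P = 13418
4006/(P + 1/(-42490 + y(-215))) = 4006/(13418 + 1/(-42490 + (3/2 - 215))) = 4006/(13418 + 1/(-42490 - 427/2)) = 4006/(13418 + 1/(-85407/2)) = 4006/(13418 - 2/85407) = 4006/(1145991124/85407) = 4006*(85407/1145991124) = 171070221/572995562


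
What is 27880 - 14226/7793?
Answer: 217254614/7793 ≈ 27878.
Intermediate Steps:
27880 - 14226/7793 = 217254614/7793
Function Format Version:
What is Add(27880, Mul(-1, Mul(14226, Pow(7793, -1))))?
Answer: Rational(217254614, 7793) ≈ 27878.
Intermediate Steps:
Add(27880, Mul(-1, Mul(14226, Pow(7793, -1)))) = Add(27880, Mul(-1, Mul(14226, Rational(1, 7793)))) = Add(27880, Mul(-1, Rational(14226, 7793))) = Add(27880, Rational(-14226, 7793)) = Rational(217254614, 7793)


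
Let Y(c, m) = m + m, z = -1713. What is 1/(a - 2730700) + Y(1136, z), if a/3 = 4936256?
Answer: -41379460967/12078068 ≈ -3426.0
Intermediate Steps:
a = 14808768 (a = 3*4936256 = 14808768)
Y(c, m) = 2*m
1/(a - 2730700) + Y(1136, z) = 1/(14808768 - 2730700) + 2*(-1713) = 1/12078068 - 3426 = -41379460967/12078068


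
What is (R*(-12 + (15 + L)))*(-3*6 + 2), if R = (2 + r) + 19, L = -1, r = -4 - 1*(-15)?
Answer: -1024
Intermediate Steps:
r = 11 (r = -4 + 15 = 11)
R = 32 (R = (2 + 11) + 19 = 13 + 19 = 32)
(R*(-12 + (15 + L)))*(-3*6 + 2) = (32*(-12 + (15 - 1)))*(-3*6 + 2) = (32*(-12 + 14))*(-18 + 2) = (32*2)*(-16) = 64*(-16) = -1024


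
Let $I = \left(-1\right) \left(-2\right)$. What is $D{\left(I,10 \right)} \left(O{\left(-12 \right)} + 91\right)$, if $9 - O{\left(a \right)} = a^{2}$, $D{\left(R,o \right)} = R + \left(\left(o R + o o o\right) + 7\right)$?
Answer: $-45276$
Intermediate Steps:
$I = 2$
$D{\left(R,o \right)} = 7 + R + o^{3} + R o$ ($D{\left(R,o \right)} = R + \left(\left(R o + o^{2} o\right) + 7\right) = R + \left(\left(R o + o^{3}\right) + 7\right) = R + \left(\left(o^{3} + R o\right) + 7\right) = R + \left(7 + o^{3} + R o\right) = 7 + R + o^{3} + R o$)
$O{\left(a \right)} = 9 - a^{2}$
$D{\left(I,10 \right)} \left(O{\left(-12 \right)} + 91\right) = \left(7 + 2 + 10^{3} + 2 \cdot 10\right) \left(\left(9 - \left(-12\right)^{2}\right) + 91\right) = \left(7 + 2 + 1000 + 20\right) \left(\left(9 - 144\right) + 91\right) = 1029 \left(\left(9 - 144\right) + 91\right) = 1029 \left(-135 + 91\right) = 1029 \left(-44\right) = -45276$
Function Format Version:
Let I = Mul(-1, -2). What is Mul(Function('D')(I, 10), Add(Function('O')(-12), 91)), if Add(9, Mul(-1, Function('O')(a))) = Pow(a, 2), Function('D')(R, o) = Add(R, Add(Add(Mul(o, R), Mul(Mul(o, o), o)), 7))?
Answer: -45276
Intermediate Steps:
I = 2
Function('D')(R, o) = Add(7, R, Pow(o, 3), Mul(R, o)) (Function('D')(R, o) = Add(R, Add(Add(Mul(R, o), Mul(Pow(o, 2), o)), 7)) = Add(R, Add(Add(Mul(R, o), Pow(o, 3)), 7)) = Add(R, Add(Add(Pow(o, 3), Mul(R, o)), 7)) = Add(R, Add(7, Pow(o, 3), Mul(R, o))) = Add(7, R, Pow(o, 3), Mul(R, o)))
Function('O')(a) = Add(9, Mul(-1, Pow(a, 2)))
Mul(Function('D')(I, 10), Add(Function('O')(-12), 91)) = Mul(Add(7, 2, Pow(10, 3), Mul(2, 10)), Add(Add(9, Mul(-1, Pow(-12, 2))), 91)) = Mul(Add(7, 2, 1000, 20), Add(Add(9, Mul(-1, 144)), 91)) = Mul(1029, Add(Add(9, -144), 91)) = Mul(1029, Add(-135, 91)) = Mul(1029, -44) = -45276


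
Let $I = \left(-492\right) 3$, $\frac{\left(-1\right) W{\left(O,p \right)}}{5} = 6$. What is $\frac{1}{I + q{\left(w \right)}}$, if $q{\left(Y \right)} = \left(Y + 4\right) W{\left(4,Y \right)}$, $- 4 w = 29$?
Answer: $- \frac{2}{2757} \approx -0.00072543$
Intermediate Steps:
$W{\left(O,p \right)} = -30$ ($W{\left(O,p \right)} = \left(-5\right) 6 = -30$)
$w = - \frac{29}{4}$ ($w = \left(- \frac{1}{4}\right) 29 = - \frac{29}{4} \approx -7.25$)
$q{\left(Y \right)} = -120 - 30 Y$ ($q{\left(Y \right)} = \left(Y + 4\right) \left(-30\right) = \left(4 + Y\right) \left(-30\right) = -120 - 30 Y$)
$I = -1476$
$\frac{1}{I + q{\left(w \right)}} = \frac{1}{-1476 - - \frac{195}{2}} = \frac{1}{-1476 + \left(-120 + \frac{435}{2}\right)} = \frac{1}{-1476 + \frac{195}{2}} = \frac{1}{- \frac{2757}{2}} = - \frac{2}{2757}$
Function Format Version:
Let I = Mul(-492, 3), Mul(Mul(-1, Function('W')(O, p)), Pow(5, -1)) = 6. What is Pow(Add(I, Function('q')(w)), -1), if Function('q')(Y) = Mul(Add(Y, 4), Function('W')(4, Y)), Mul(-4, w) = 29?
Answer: Rational(-2, 2757) ≈ -0.00072543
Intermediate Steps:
Function('W')(O, p) = -30 (Function('W')(O, p) = Mul(-5, 6) = -30)
w = Rational(-29, 4) (w = Mul(Rational(-1, 4), 29) = Rational(-29, 4) ≈ -7.2500)
Function('q')(Y) = Add(-120, Mul(-30, Y)) (Function('q')(Y) = Mul(Add(Y, 4), -30) = Mul(Add(4, Y), -30) = Add(-120, Mul(-30, Y)))
I = -1476
Pow(Add(I, Function('q')(w)), -1) = Pow(Add(-1476, Add(-120, Mul(-30, Rational(-29, 4)))), -1) = Pow(Add(-1476, Add(-120, Rational(435, 2))), -1) = Pow(Add(-1476, Rational(195, 2)), -1) = Pow(Rational(-2757, 2), -1) = Rational(-2, 2757)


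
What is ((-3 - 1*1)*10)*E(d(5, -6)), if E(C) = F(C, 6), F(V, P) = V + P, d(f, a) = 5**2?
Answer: -1240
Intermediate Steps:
d(f, a) = 25
F(V, P) = P + V
E(C) = 6 + C
((-3 - 1*1)*10)*E(d(5, -6)) = ((-3 - 1*1)*10)*(6 + 25) = ((-3 - 1)*10)*31 = -4*10*31 = -40*31 = -1240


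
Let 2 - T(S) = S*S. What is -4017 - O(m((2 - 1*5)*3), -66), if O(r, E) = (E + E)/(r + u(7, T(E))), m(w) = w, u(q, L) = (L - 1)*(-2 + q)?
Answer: -21876615/5446 ≈ -4017.0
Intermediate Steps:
T(S) = 2 - S² (T(S) = 2 - S*S = 2 - S²)
u(q, L) = (-1 + L)*(-2 + q)
O(r, E) = 2*E/(5 + r - 5*E²) (O(r, E) = (E + E)/(r + (2 - 1*7 - 2*(2 - E²) + (2 - E²)*7)) = (2*E)/(r + (2 - 7 + (-4 + 2*E²) + (14 - 7*E²))) = (2*E)/(r + (5 - 5*E²)) = (2*E)/(5 + r - 5*E²) = 2*E/(5 + r - 5*E²))
-4017 - O(m((2 - 1*5)*3), -66) = -4017 - 2*(-66)/(5 + (2 - 1*5)*3 - 5*(-66)²) = -4017 - 2*(-66)/(5 + (2 - 5)*3 - 5*4356) = -4017 - 2*(-66)/(5 - 3*3 - 21780) = -4017 - 2*(-66)/(5 - 9 - 21780) = -4017 - 2*(-66)/(-21784) = -4017 - 2*(-66)*(-1)/21784 = -4017 - 1*33/5446 = -4017 - 33/5446 = -21876615/5446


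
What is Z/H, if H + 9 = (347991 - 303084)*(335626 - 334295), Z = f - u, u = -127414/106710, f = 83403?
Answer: 1112507693/797273200710 ≈ 0.0013954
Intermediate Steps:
u = -63707/53355 (u = -127414*1/106710 = -63707/53355 ≈ -1.1940)
Z = 4450030772/53355 (Z = 83403 - 1*(-63707/53355) = 83403 + 63707/53355 = 4450030772/53355 ≈ 83404.)
H = 59771208 (H = -9 + (347991 - 303084)*(335626 - 334295) = -9 + 44907*1331 = -9 + 59771217 = 59771208)
Z/H = (4450030772/53355)/59771208 = (4450030772/53355)*(1/59771208) = 1112507693/797273200710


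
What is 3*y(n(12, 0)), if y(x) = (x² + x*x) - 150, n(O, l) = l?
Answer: -450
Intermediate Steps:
y(x) = -150 + 2*x² (y(x) = (x² + x²) - 150 = 2*x² - 150 = -150 + 2*x²)
3*y(n(12, 0)) = 3*(-150 + 2*0²) = 3*(-150 + 2*0) = 3*(-150 + 0) = 3*(-150) = -450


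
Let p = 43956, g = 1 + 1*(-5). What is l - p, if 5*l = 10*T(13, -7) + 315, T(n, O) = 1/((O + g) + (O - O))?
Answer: -482825/11 ≈ -43893.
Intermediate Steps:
g = -4 (g = 1 - 5 = -4)
T(n, O) = 1/(-4 + O) (T(n, O) = 1/((O - 4) + (O - O)) = 1/((-4 + O) + 0) = 1/(-4 + O))
l = 691/11 (l = (10/(-4 - 7) + 315)/5 = (10/(-11) + 315)/5 = (10*(-1/11) + 315)/5 = (-10/11 + 315)/5 = (⅕)*(3455/11) = 691/11 ≈ 62.818)
l - p = 691/11 - 1*43956 = 691/11 - 43956 = -482825/11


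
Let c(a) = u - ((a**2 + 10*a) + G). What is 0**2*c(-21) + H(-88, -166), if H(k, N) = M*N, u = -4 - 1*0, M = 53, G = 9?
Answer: -8798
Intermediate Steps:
u = -4 (u = -4 + 0 = -4)
c(a) = -13 - a**2 - 10*a (c(a) = -4 - ((a**2 + 10*a) + 9) = -4 - (9 + a**2 + 10*a) = -4 + (-9 - a**2 - 10*a) = -13 - a**2 - 10*a)
H(k, N) = 53*N
0**2*c(-21) + H(-88, -166) = 0**2*(-13 - 1*(-21)**2 - 10*(-21)) + 53*(-166) = 0*(-13 - 1*441 + 210) - 8798 = 0*(-13 - 441 + 210) - 8798 = 0*(-244) - 8798 = 0 - 8798 = -8798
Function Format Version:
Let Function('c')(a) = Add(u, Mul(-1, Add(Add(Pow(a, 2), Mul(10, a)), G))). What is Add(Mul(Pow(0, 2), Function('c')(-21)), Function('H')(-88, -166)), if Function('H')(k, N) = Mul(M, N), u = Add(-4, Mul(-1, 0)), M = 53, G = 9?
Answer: -8798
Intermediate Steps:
u = -4 (u = Add(-4, 0) = -4)
Function('c')(a) = Add(-13, Mul(-1, Pow(a, 2)), Mul(-10, a)) (Function('c')(a) = Add(-4, Mul(-1, Add(Add(Pow(a, 2), Mul(10, a)), 9))) = Add(-4, Mul(-1, Add(9, Pow(a, 2), Mul(10, a)))) = Add(-4, Add(-9, Mul(-1, Pow(a, 2)), Mul(-10, a))) = Add(-13, Mul(-1, Pow(a, 2)), Mul(-10, a)))
Function('H')(k, N) = Mul(53, N)
Add(Mul(Pow(0, 2), Function('c')(-21)), Function('H')(-88, -166)) = Add(Mul(Pow(0, 2), Add(-13, Mul(-1, Pow(-21, 2)), Mul(-10, -21))), Mul(53, -166)) = Add(Mul(0, Add(-13, Mul(-1, 441), 210)), -8798) = Add(Mul(0, Add(-13, -441, 210)), -8798) = Add(Mul(0, -244), -8798) = Add(0, -8798) = -8798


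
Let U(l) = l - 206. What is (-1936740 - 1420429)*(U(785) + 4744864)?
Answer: -15931254130867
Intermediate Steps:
U(l) = -206 + l
(-1936740 - 1420429)*(U(785) + 4744864) = (-1936740 - 1420429)*((-206 + 785) + 4744864) = -3357169*(579 + 4744864) = -3357169*4745443 = -15931254130867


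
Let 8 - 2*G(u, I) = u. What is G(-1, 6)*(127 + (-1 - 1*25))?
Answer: 909/2 ≈ 454.50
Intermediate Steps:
G(u, I) = 4 - u/2
G(-1, 6)*(127 + (-1 - 1*25)) = (4 - ½*(-1))*(127 + (-1 - 1*25)) = (4 + ½)*(127 + (-1 - 25)) = 9*(127 - 26)/2 = (9/2)*101 = 909/2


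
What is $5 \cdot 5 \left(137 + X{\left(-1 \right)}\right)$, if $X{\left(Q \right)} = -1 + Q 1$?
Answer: $3375$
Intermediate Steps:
$X{\left(Q \right)} = -1 + Q$
$5 \cdot 5 \left(137 + X{\left(-1 \right)}\right) = 5 \cdot 5 \left(137 - 2\right) = 25 \left(137 - 2\right) = 25 \cdot 135 = 3375$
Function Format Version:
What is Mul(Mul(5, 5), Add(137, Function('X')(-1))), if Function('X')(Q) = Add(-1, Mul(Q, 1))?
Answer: 3375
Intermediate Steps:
Function('X')(Q) = Add(-1, Q)
Mul(Mul(5, 5), Add(137, Function('X')(-1))) = Mul(Mul(5, 5), Add(137, Add(-1, -1))) = Mul(25, Add(137, -2)) = Mul(25, 135) = 3375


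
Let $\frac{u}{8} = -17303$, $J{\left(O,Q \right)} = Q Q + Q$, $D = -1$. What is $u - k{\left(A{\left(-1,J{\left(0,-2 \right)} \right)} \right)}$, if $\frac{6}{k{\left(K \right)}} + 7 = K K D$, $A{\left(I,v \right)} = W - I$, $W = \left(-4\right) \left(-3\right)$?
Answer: $- \frac{12181309}{88} \approx -1.3842 \cdot 10^{5}$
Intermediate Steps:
$W = 12$
$J{\left(O,Q \right)} = Q + Q^{2}$ ($J{\left(O,Q \right)} = Q^{2} + Q = Q + Q^{2}$)
$A{\left(I,v \right)} = 12 - I$
$k{\left(K \right)} = \frac{6}{-7 - K^{2}}$ ($k{\left(K \right)} = \frac{6}{-7 + K K \left(-1\right)} = \frac{6}{-7 + K^{2} \left(-1\right)} = \frac{6}{-7 - K^{2}}$)
$u = -138424$ ($u = 8 \left(-17303\right) = -138424$)
$u - k{\left(A{\left(-1,J{\left(0,-2 \right)} \right)} \right)} = -138424 - - \frac{6}{7 + \left(12 - -1\right)^{2}} = -138424 - - \frac{6}{7 + \left(12 + 1\right)^{2}} = -138424 - - \frac{6}{7 + 13^{2}} = -138424 - - \frac{6}{7 + 169} = -138424 - - \frac{6}{176} = -138424 - \left(-6\right) \frac{1}{176} = -138424 - - \frac{3}{88} = -138424 + \frac{3}{88} = - \frac{12181309}{88}$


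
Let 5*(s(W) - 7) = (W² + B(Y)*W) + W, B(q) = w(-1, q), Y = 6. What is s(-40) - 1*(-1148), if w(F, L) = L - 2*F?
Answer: 1403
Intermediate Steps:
B(q) = 2 + q (B(q) = q - 2*(-1) = q + 2 = 2 + q)
s(W) = 7 + W²/5 + 9*W/5 (s(W) = 7 + ((W² + (2 + 6)*W) + W)/5 = 7 + ((W² + 8*W) + W)/5 = 7 + (W² + 9*W)/5 = 7 + (W²/5 + 9*W/5) = 7 + W²/5 + 9*W/5)
s(-40) - 1*(-1148) = (7 + (⅕)*(-40)² + (9/5)*(-40)) - 1*(-1148) = (7 + (⅕)*1600 - 72) + 1148 = (7 + 320 - 72) + 1148 = 255 + 1148 = 1403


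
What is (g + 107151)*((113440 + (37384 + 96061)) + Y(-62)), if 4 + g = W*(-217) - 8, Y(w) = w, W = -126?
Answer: 33193003863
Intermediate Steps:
g = 27330 (g = -4 + (-126*(-217) - 8) = -4 + (27342 - 8) = -4 + 27334 = 27330)
(g + 107151)*((113440 + (37384 + 96061)) + Y(-62)) = (27330 + 107151)*((113440 + (37384 + 96061)) - 62) = 134481*((113440 + 133445) - 62) = 134481*(246885 - 62) = 134481*246823 = 33193003863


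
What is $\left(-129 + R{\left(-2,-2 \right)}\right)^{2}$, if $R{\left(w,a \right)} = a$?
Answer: $17161$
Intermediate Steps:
$\left(-129 + R{\left(-2,-2 \right)}\right)^{2} = \left(-129 - 2\right)^{2} = \left(-131\right)^{2} = 17161$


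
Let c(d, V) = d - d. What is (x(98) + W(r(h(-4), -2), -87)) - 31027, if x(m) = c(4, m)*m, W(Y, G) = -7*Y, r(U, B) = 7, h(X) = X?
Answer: -31076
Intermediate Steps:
c(d, V) = 0
x(m) = 0 (x(m) = 0*m = 0)
(x(98) + W(r(h(-4), -2), -87)) - 31027 = (0 - 7*7) - 31027 = (0 - 49) - 31027 = -49 - 31027 = -31076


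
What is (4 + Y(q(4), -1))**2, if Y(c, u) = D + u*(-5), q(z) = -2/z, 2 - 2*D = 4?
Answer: 64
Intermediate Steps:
D = -1 (D = 1 - 1/2*4 = 1 - 2 = -1)
Y(c, u) = -1 - 5*u (Y(c, u) = -1 + u*(-5) = -1 - 5*u)
(4 + Y(q(4), -1))**2 = (4 + (-1 - 5*(-1)))**2 = (4 + (-1 + 5))**2 = (4 + 4)**2 = 8**2 = 64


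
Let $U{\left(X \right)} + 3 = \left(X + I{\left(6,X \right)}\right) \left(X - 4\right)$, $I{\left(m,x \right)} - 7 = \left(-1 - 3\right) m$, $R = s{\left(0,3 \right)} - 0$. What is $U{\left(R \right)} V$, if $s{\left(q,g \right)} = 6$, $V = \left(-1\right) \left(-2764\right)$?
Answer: $-69100$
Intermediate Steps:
$V = 2764$
$R = 6$ ($R = 6 - 0 = 6 + 0 = 6$)
$I{\left(m,x \right)} = 7 - 4 m$ ($I{\left(m,x \right)} = 7 + \left(-1 - 3\right) m = 7 - 4 m$)
$U{\left(X \right)} = -3 + \left(-17 + X\right) \left(-4 + X\right)$ ($U{\left(X \right)} = -3 + \left(X + \left(7 - 24\right)\right) \left(X - 4\right) = -3 + \left(X + \left(7 - 24\right)\right) \left(-4 + X\right) = -3 + \left(X - 17\right) \left(-4 + X\right) = -3 + \left(-17 + X\right) \left(-4 + X\right)$)
$U{\left(R \right)} V = \left(65 + 6^{2} - 126\right) 2764 = \left(65 + 36 - 126\right) 2764 = \left(-25\right) 2764 = -69100$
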